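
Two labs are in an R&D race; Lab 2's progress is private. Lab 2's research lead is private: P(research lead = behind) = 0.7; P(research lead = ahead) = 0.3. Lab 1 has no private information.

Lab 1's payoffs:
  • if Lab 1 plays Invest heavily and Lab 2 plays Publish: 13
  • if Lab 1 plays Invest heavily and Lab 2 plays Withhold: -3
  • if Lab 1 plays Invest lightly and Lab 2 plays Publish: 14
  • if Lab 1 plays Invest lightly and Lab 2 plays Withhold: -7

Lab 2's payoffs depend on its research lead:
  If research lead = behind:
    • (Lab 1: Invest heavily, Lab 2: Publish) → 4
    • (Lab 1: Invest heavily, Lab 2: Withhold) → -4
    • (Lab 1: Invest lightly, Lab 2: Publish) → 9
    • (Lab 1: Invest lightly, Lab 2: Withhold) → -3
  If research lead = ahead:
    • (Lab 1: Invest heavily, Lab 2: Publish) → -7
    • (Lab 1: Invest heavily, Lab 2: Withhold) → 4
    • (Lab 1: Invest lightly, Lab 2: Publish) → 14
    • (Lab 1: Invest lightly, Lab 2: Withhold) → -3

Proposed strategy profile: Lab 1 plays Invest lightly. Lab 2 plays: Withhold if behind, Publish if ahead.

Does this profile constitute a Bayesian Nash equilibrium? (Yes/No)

Lab 1 plays Invest lightly: E[Invest lightly] = 0.7·(-7) + 0.3·(14) = -0.7; E[Invest heavily] = 1.8. Not best-responding. ✗
Lab 2 (research lead behind), facing Invest lightly: Publish gives 9, Withhold gives -3. Proposed Withhold is not best — profitable deviation exists. ✗
Lab 2 (research lead ahead), facing Invest lightly: Publish gives 14, Withhold gives -3. Proposed Publish is best. ✓

No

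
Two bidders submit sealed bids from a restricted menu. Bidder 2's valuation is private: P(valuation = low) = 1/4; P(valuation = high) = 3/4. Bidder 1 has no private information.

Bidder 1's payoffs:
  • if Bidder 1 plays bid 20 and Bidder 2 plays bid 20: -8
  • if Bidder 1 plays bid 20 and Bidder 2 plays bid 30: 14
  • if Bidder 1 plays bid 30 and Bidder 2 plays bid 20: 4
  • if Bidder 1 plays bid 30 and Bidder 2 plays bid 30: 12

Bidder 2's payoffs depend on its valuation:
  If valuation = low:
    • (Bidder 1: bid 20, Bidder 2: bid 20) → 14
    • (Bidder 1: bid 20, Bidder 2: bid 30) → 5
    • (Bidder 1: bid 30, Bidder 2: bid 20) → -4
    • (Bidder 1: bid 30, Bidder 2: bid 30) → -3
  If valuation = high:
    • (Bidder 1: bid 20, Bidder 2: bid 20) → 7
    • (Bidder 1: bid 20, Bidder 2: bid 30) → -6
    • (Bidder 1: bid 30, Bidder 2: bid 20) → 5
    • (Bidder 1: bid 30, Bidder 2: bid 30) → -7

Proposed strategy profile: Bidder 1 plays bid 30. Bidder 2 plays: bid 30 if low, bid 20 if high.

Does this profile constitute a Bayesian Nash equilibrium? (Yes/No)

Yes

A profile is a BNE iff every type of every player is best-responding given beliefs about the other side.
Bidder 1 plays bid 30: E[bid 30] = 1/4·(12) + 3/4·(4) = 6; E[bid 20] = -5/2. Best-responding. ✓
Bidder 2 (valuation low), facing bid 30: bid 20 gives -4, bid 30 gives -3. Proposed bid 30 is best. ✓
Bidder 2 (valuation high), facing bid 30: bid 20 gives 5, bid 30 gives -7. Proposed bid 20 is best. ✓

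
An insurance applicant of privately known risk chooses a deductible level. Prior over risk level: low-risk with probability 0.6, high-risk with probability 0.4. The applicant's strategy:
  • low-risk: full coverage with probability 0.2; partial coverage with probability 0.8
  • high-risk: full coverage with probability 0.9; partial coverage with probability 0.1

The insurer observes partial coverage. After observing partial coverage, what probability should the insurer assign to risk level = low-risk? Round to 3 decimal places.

0.923

P(partial coverage) = 0.6·0.8 + 0.4·0.1 = 0.52
P(low-risk | partial coverage) = (0.6·0.8) / 0.52 = 0.48 / 0.52 = 0.923077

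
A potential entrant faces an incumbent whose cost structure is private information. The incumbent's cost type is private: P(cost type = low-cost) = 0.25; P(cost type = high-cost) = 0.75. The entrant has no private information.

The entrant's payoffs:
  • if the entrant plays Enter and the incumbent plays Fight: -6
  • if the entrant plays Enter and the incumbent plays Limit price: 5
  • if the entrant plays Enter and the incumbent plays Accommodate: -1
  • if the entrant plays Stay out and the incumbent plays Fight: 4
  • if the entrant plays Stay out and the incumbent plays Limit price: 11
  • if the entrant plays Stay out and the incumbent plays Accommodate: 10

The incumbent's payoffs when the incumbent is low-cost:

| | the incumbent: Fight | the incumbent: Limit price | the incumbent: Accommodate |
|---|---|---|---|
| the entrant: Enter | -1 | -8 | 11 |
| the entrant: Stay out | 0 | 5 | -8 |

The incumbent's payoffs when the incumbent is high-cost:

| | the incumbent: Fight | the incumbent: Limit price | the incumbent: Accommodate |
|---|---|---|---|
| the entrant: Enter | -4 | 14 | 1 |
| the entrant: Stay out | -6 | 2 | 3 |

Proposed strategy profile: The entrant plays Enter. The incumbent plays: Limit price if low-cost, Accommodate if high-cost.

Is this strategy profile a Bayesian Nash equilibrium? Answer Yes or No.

No

A profile is a BNE iff every type of every player is best-responding given beliefs about the other side.
The entrant plays Enter: E[Enter] = 0.25·(5) + 0.75·(-1) = 0.5; E[Stay out] = 10.25. Not best-responding. ✗
The incumbent (cost type low-cost), facing Enter: Fight gives -1, Limit price gives -8, Accommodate gives 11. Proposed Limit price is not best — profitable deviation exists. ✗
The incumbent (cost type high-cost), facing Enter: Fight gives -4, Limit price gives 14, Accommodate gives 1. Proposed Accommodate is not best — profitable deviation exists. ✗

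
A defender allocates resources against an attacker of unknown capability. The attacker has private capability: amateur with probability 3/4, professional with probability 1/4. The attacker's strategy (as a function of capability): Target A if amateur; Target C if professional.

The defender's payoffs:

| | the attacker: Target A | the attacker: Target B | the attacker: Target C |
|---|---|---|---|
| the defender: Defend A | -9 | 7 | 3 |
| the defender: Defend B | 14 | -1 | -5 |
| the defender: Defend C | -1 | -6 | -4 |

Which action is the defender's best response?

E[Defend A] = 3/4·(-9) + 1/4·(3) = -6
E[Defend B] = 3/4·(14) + 1/4·(-5) = 37/4
E[Defend C] = 3/4·(-1) + 1/4·(-4) = -7/4
Best response: Defend B (37/4 is the largest).

Defend B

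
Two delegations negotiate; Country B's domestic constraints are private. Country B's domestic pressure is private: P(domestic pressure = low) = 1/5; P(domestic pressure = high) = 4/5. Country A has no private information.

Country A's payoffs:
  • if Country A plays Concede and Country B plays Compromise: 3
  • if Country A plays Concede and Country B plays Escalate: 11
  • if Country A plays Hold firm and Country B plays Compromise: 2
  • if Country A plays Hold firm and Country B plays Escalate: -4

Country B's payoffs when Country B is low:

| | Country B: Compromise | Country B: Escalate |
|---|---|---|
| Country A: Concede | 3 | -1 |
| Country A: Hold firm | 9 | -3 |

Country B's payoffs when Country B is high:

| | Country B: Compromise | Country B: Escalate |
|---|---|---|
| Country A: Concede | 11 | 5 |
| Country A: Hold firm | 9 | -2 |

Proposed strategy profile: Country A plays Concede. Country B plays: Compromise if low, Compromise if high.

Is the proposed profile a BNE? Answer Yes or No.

A profile is a BNE iff every type of every player is best-responding given beliefs about the other side.
Country A plays Concede: E[Concede] = 1/5·(3) + 4/5·(3) = 3; E[Hold firm] = 2. Best-responding. ✓
Country B (domestic pressure low), facing Concede: Compromise gives 3, Escalate gives -1. Proposed Compromise is best. ✓
Country B (domestic pressure high), facing Concede: Compromise gives 11, Escalate gives 5. Proposed Compromise is best. ✓

Yes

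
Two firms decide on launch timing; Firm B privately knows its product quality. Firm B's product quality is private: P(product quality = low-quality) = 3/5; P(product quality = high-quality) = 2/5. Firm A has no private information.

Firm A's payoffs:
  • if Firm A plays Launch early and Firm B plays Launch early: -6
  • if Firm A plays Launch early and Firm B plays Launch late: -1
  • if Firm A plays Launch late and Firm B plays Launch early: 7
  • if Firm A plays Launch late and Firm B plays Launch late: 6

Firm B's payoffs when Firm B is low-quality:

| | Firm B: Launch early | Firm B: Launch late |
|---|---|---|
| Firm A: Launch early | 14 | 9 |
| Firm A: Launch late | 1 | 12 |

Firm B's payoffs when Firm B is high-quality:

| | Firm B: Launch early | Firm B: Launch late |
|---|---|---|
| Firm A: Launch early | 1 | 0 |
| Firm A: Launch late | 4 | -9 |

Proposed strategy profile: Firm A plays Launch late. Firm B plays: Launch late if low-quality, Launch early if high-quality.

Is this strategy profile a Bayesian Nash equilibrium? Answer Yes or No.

Firm A plays Launch late: E[Launch late] = 3/5·(6) + 2/5·(7) = 32/5; E[Launch early] = -3. Best-responding. ✓
Firm B (product quality low-quality), facing Launch late: Launch early gives 1, Launch late gives 12. Proposed Launch late is best. ✓
Firm B (product quality high-quality), facing Launch late: Launch early gives 4, Launch late gives -9. Proposed Launch early is best. ✓

Yes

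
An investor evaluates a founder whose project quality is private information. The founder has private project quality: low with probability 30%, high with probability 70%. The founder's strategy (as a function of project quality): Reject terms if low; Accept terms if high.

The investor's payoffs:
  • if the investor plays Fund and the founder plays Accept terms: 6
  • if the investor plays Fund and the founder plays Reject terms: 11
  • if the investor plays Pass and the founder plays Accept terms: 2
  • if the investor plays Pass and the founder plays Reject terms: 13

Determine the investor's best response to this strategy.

E[Fund] = 0.3·(11) + 0.7·(6) = 7.5
E[Pass] = 0.3·(13) + 0.7·(2) = 5.3
Best response: Fund (7.5 is the largest).

Fund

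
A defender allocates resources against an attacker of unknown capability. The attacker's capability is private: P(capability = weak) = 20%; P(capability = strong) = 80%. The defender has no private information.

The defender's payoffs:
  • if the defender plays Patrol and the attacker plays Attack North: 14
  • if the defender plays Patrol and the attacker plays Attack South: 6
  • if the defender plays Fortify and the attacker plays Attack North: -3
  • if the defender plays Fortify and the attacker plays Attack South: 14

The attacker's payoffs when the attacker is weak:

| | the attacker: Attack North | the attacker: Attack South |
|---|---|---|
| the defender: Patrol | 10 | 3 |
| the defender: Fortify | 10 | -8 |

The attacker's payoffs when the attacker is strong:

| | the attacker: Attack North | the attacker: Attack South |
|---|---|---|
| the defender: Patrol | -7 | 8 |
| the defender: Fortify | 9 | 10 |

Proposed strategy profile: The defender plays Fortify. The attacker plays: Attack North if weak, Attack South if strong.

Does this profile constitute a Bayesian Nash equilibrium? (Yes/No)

The defender plays Fortify: E[Fortify] = 0.2·(-3) + 0.8·(14) = 10.6; E[Patrol] = 7.6. Best-responding. ✓
The attacker (capability weak), facing Fortify: Attack North gives 10, Attack South gives -8. Proposed Attack North is best. ✓
The attacker (capability strong), facing Fortify: Attack North gives 9, Attack South gives 10. Proposed Attack South is best. ✓

Yes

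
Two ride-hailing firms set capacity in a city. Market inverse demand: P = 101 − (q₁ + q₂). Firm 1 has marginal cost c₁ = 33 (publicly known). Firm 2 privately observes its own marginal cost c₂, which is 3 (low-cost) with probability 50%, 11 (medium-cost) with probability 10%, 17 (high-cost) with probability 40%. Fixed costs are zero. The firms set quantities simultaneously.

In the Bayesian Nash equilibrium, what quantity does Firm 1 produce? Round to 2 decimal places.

14.80

Each type of Firm 2 best-responds to q₁; Firm 1 best-responds to the expected q₂ over Firm 2's types.
Firm 2 with cost c maximizes (101 − (q₁+q₂) − c)·q₂, giving q₂(c) = (101 − c − q₁)/2.
E[c₂] = 0.5·3 + 0.1·11 + 0.4·17 = 9.4
Firm 1's FOC against E[q₂] yields q₁ = (101 − 2·33 + E[c₂])/3 = (101 − 66 + 9.4)/3 = 14.8.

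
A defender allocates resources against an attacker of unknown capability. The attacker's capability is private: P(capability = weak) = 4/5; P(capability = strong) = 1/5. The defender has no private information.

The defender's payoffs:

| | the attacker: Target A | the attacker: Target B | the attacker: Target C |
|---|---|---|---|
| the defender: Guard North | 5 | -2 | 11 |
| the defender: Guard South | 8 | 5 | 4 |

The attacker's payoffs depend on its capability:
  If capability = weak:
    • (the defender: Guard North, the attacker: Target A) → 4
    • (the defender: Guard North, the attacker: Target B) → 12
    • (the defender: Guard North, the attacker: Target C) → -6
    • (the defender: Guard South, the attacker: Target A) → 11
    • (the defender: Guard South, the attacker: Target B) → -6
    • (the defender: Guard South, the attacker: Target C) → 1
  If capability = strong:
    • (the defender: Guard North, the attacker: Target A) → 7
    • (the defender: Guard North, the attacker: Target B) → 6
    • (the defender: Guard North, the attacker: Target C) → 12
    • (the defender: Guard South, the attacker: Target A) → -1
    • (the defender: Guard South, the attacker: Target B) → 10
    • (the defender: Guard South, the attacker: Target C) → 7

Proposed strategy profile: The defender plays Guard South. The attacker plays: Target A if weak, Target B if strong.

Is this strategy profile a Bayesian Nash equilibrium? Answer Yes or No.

A profile is a BNE iff every type of every player is best-responding given beliefs about the other side.
The defender plays Guard South: E[Guard South] = 4/5·(8) + 1/5·(5) = 37/5; E[Guard North] = 18/5. Best-responding. ✓
The attacker (capability weak), facing Guard South: Target A gives 11, Target B gives -6, Target C gives 1. Proposed Target A is best. ✓
The attacker (capability strong), facing Guard South: Target A gives -1, Target B gives 10, Target C gives 7. Proposed Target B is best. ✓

Yes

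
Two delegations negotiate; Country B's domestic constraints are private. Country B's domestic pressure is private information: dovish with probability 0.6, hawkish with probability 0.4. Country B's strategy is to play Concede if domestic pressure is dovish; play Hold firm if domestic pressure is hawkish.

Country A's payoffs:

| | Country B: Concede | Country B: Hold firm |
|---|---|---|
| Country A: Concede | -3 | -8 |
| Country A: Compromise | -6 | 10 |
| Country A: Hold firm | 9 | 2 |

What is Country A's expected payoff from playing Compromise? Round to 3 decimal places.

E[Compromise] = 0.6·(-6) + 0.4·10 = (-3.6) + 4 = 0.4

0.400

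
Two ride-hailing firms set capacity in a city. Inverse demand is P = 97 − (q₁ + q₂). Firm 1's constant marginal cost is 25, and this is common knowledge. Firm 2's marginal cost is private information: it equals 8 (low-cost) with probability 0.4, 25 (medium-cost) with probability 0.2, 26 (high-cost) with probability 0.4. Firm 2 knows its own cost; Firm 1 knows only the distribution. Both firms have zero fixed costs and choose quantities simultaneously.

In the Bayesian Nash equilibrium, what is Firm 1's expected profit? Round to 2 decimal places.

478.15

Firm 2 with cost c maximizes (97 − (q₁+q₂) − c)·q₂, giving q₂(c) = (97 − c − q₁)/2.
E[c₂] = 0.4·8 + 0.2·25 + 0.4·26 = 18.6
Firm 1's FOC against E[q₂] yields q₁ = (97 − 2·25 + E[c₂])/3 = (97 − 50 + 18.6)/3 = 21.8667.
E[P] = 97 − (q₁ + E[q₂]) = 46.8667; Firm 1's expected profit = (E[P] − 25)·q₁ = (46.8667 − 25)·21.8667 = 478.151.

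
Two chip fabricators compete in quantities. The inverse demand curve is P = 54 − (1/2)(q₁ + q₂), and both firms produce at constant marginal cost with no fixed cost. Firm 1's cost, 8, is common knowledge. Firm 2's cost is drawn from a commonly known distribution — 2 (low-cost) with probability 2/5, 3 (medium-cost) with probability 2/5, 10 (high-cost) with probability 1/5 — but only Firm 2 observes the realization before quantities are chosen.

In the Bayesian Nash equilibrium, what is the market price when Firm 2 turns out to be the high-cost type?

25

Type-c best response for Firm 2: q₂(c) = (54 − c) − q₁/2.
Firm 1 maximizes expected profit; its first-order condition is 54 − q₁ − (1/2)E[q₂] − 8 = 0.
Substituting E[q₂] and solving: E[c₂] = 4, so q₁ = (54 − 2·8 + 4)/(3/2) = 28.
q₂(high-cost) = 30, so P = 54 − (1/2)·(28 + 30) = 25.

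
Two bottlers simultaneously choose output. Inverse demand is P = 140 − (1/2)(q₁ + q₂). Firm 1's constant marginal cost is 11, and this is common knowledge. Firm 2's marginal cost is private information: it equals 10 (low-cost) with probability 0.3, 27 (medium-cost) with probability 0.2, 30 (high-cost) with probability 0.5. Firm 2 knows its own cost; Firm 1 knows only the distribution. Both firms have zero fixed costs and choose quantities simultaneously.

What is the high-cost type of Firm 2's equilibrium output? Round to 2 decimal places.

62.87

Each type of Firm 2 best-responds to q₁; Firm 1 best-responds to the expected q₂ over Firm 2's types.
Firm 2 with cost c maximizes (140 − (1/2)(q₁+q₂) − c)·q₂, giving q₂(c) = (140 − c − (1/2)q₁).
E[c₂] = 0.3·10 + 0.2·27 + 0.5·30 = 23.4
Firm 1's FOC against E[q₂] yields q₁ = (140 − 2·11 + E[c₂])/(3/2) = (140 − 22 + 23.4)/(3/2) = 94.2667.
q₂(high-cost) = (140 − 30 − (1/2)·94.2667) = 62.8667.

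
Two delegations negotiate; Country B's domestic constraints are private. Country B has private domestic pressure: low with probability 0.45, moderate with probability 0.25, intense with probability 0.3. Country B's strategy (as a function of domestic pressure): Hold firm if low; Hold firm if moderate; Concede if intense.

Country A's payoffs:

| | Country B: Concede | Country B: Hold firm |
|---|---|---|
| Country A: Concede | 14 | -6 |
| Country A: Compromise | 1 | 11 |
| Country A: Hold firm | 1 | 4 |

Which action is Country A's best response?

Compromise

E[Concede] = 0.45·(-6) + 0.25·(-6) + 0.3·(14) = 0
E[Compromise] = 0.45·(11) + 0.25·(11) + 0.3·(1) = 8
E[Hold firm] = 0.45·(4) + 0.25·(4) + 0.3·(1) = 3.1
Best response: Compromise (8 is the largest).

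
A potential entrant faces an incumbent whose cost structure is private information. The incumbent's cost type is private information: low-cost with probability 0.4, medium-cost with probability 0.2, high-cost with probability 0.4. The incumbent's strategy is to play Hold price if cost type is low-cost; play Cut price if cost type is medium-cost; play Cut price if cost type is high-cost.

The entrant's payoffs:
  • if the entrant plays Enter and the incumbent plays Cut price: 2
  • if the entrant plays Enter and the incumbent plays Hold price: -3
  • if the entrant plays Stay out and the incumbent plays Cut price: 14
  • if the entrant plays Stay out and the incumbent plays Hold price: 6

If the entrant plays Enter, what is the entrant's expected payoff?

E[Enter] = 0.4·(-3) + 0.2·2 + 0.4·2 = (-1.2) + 0.4 + 0.8 = 0

0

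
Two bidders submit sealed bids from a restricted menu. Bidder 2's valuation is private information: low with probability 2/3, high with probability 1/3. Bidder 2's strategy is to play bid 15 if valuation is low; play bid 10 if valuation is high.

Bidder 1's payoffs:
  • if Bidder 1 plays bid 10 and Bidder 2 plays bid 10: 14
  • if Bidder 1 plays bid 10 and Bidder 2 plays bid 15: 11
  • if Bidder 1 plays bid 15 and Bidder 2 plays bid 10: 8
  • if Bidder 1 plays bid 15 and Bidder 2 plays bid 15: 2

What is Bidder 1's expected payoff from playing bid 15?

4

E[bid 15] = 2/3·2 + 1/3·8 = 4/3 + 8/3 = 4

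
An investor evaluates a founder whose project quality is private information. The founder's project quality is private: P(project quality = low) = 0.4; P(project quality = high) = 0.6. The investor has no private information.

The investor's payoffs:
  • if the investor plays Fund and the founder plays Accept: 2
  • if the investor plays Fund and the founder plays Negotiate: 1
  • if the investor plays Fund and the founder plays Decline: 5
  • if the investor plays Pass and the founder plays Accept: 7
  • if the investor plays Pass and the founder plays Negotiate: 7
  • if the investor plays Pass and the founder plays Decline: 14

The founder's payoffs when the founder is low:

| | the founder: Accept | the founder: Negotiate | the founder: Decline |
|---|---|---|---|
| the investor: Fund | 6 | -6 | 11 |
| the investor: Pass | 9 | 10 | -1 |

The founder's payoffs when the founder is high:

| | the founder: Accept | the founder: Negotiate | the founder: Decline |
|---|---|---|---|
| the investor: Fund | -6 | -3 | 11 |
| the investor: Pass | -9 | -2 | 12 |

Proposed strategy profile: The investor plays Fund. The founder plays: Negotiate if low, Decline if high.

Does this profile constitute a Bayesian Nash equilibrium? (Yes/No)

No

The investor plays Fund: E[Fund] = 0.4·(1) + 0.6·(5) = 3.4; E[Pass] = 11.2. Not best-responding. ✗
The founder (project quality low), facing Fund: Accept gives 6, Negotiate gives -6, Decline gives 11. Proposed Negotiate is not best — profitable deviation exists. ✗
The founder (project quality high), facing Fund: Accept gives -6, Negotiate gives -3, Decline gives 11. Proposed Decline is best. ✓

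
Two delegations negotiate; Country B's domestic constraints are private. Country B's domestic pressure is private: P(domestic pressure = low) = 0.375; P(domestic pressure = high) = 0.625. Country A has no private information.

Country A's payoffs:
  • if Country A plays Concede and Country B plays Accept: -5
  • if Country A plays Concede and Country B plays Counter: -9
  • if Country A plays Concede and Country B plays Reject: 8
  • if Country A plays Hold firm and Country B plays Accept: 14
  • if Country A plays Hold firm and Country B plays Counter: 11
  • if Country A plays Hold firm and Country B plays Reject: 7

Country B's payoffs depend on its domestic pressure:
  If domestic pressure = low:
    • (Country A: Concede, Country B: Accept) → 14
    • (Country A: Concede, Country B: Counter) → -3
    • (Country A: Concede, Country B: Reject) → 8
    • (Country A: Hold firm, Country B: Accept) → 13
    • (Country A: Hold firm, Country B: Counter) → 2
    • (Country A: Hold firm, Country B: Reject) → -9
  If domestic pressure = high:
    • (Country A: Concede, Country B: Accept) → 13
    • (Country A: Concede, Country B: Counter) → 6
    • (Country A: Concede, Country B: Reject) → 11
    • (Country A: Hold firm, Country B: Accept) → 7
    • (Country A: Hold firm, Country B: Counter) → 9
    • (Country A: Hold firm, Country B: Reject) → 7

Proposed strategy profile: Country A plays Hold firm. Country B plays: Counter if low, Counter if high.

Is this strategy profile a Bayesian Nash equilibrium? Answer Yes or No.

No

A profile is a BNE iff every type of every player is best-responding given beliefs about the other side.
Country A plays Hold firm: E[Hold firm] = 0.375·(11) + 0.625·(11) = 11; E[Concede] = -9. Best-responding. ✓
Country B (domestic pressure low), facing Hold firm: Accept gives 13, Counter gives 2, Reject gives -9. Proposed Counter is not best — profitable deviation exists. ✗
Country B (domestic pressure high), facing Hold firm: Accept gives 7, Counter gives 9, Reject gives 7. Proposed Counter is best. ✓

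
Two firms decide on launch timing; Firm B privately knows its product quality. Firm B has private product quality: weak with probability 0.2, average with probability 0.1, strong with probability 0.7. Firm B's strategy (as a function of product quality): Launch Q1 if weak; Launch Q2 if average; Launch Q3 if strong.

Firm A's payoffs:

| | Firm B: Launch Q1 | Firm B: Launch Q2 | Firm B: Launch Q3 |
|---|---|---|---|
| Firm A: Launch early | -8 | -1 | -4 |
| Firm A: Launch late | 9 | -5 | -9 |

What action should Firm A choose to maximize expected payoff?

Launch early

E[Launch early] = 0.2·(-8) + 0.1·(-1) + 0.7·(-4) = -4.5
E[Launch late] = 0.2·(9) + 0.1·(-5) + 0.7·(-9) = -5
Best response: Launch early (-4.5 is the largest).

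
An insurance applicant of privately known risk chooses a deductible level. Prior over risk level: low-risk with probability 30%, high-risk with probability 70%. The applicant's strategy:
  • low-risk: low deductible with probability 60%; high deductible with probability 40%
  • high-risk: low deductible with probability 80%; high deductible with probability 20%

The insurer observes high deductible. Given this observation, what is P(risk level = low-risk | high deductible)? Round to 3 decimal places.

P(high deductible) = 0.3·0.4 + 0.7·0.2 = 0.26
P(low-risk | high deductible) = (0.3·0.4) / 0.26 = 0.12 / 0.26 = 0.461538

0.462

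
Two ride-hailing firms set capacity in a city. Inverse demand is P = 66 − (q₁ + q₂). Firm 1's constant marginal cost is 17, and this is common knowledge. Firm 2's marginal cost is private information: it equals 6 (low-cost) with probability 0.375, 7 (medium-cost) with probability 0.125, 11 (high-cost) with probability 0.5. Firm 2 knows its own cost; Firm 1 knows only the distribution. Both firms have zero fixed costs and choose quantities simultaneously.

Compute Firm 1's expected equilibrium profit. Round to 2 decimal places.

183.38

Each type of Firm 2 best-responds to q₁; Firm 1 best-responds to the expected q₂ over Firm 2's types.
Firm 2 with cost c maximizes (66 − (q₁+q₂) − c)·q₂, giving q₂(c) = (66 − c − q₁)/2.
E[c₂] = 0.375·6 + 0.125·7 + 0.5·11 = 8.625
Firm 1's FOC against E[q₂] yields q₁ = (66 − 2·17 + E[c₂])/3 = (66 − 34 + 8.625)/3 = 13.5417.
E[P] = 66 − (q₁ + E[q₂]) = 30.5417; Firm 1's expected profit = (E[P] − 17)·q₁ = (30.5417 − 17)·13.5417 = 183.377.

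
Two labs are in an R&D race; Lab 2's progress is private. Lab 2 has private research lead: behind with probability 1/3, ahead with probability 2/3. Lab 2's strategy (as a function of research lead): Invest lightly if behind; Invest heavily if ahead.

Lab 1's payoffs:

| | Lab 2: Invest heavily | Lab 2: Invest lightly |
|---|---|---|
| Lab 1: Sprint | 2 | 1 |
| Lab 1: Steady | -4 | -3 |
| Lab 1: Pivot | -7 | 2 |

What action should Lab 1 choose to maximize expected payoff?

E[Sprint] = 1/3·(1) + 2/3·(2) = 5/3
E[Steady] = 1/3·(-3) + 2/3·(-4) = -11/3
E[Pivot] = 1/3·(2) + 2/3·(-7) = -4
Best response: Sprint (5/3 is the largest).

Sprint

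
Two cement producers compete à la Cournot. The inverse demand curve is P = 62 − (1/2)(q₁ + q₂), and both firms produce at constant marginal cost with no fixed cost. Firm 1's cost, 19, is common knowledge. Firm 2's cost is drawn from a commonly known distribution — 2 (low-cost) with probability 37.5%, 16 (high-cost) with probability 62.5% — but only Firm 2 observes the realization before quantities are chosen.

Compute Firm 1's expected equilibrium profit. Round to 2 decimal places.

Type-c best response for Firm 2: q₂(c) = (62 − c) − q₁/2.
Firm 1 maximizes expected profit; its first-order condition is 62 − q₁ − (1/2)E[q₂] − 19 = 0.
Substituting E[q₂] and solving: E[c₂] = 10.75, so q₁ = (62 − 2·19 + 10.75)/(3/2) = 23.1667.
E[P] = 62 − (1/2)·(q₁ + E[q₂]) = 30.5833; Firm 1's expected profit = (E[P] − 19)·q₁ = (30.5833 − 19)·23.1667 = 268.347.

268.35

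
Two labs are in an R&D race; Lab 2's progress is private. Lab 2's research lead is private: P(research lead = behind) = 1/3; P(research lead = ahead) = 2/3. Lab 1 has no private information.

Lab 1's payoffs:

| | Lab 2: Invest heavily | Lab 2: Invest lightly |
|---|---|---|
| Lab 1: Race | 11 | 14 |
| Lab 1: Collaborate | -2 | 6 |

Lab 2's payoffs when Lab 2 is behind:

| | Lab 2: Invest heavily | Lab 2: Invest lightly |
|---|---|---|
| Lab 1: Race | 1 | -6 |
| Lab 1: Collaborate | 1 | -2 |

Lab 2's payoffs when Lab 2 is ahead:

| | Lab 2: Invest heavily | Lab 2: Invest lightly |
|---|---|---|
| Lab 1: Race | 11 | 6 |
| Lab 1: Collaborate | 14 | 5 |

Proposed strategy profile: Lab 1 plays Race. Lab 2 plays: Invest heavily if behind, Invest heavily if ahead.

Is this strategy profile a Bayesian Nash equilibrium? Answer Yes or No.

Lab 1 plays Race: E[Race] = 1/3·(11) + 2/3·(11) = 11; E[Collaborate] = -2. Best-responding. ✓
Lab 2 (research lead behind), facing Race: Invest heavily gives 1, Invest lightly gives -6. Proposed Invest heavily is best. ✓
Lab 2 (research lead ahead), facing Race: Invest heavily gives 11, Invest lightly gives 6. Proposed Invest heavily is best. ✓

Yes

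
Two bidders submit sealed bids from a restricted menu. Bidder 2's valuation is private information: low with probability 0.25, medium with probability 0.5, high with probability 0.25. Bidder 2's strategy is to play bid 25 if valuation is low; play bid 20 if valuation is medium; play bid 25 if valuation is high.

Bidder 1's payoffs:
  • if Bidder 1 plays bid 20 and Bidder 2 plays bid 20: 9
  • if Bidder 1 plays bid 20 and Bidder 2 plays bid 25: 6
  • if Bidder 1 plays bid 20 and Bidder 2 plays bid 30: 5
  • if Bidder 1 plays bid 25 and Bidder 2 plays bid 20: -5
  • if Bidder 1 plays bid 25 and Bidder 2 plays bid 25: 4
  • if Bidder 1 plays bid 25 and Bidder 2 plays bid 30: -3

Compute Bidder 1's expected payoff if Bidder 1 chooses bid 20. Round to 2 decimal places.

Take the expectation over Bidder 2's valuation, weighting each type's action by its prior probability.
E[bid 20] = 0.25·6 + 0.5·9 + 0.25·6 = 1.5 + 4.5 + 1.5 = 7.5

7.50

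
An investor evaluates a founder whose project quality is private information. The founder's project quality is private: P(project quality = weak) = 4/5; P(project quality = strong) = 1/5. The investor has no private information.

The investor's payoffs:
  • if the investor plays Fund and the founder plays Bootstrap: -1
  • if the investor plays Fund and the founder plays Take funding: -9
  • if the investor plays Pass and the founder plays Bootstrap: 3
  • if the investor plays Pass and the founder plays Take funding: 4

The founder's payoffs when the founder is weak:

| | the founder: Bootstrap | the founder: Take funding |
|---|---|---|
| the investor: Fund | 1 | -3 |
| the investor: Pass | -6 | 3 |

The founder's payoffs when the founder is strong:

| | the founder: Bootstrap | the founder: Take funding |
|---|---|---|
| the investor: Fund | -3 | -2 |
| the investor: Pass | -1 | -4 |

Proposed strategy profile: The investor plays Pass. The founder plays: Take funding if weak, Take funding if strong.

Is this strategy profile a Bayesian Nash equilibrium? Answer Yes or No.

The investor plays Pass: E[Pass] = 4/5·(4) + 1/5·(4) = 4; E[Fund] = -9. Best-responding. ✓
The founder (project quality weak), facing Pass: Bootstrap gives -6, Take funding gives 3. Proposed Take funding is best. ✓
The founder (project quality strong), facing Pass: Bootstrap gives -1, Take funding gives -4. Proposed Take funding is not best — profitable deviation exists. ✗

No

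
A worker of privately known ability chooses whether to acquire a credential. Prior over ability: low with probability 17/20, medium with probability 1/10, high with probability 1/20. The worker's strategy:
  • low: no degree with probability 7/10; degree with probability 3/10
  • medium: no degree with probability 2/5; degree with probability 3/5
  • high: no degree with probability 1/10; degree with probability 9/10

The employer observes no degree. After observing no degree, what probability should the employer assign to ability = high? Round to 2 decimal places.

0.01

P(no degree) = (17/20)·(7/10) + (1/10)·(2/5) + (1/20)·(1/10) = 16/25
P(high | no degree) = ((1/20)·(1/10)) / (16/25) = (1/200) / (16/25) = 1/128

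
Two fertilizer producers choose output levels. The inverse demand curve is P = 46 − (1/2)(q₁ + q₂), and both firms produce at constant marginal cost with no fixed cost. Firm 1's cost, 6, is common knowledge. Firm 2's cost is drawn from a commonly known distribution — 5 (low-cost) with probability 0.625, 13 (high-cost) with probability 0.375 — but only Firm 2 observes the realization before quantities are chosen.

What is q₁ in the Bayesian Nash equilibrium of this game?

28

Type-c best response for Firm 2: q₂(c) = (46 − c) − q₁/2.
Firm 1 maximizes expected profit; its first-order condition is 46 − q₁ − (1/2)E[q₂] − 6 = 0.
Substituting E[q₂] and solving: E[c₂] = 8, so q₁ = (46 − 2·6 + 8)/(3/2) = 28.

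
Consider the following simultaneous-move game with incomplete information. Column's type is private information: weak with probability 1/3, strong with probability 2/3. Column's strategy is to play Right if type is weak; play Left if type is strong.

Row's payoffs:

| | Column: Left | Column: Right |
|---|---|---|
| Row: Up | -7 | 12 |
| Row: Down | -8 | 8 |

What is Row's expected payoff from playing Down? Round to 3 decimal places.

E[Down] = 1/3·8 + 2/3·(-8) = 8/3 + (-16/3) = -8/3

-2.667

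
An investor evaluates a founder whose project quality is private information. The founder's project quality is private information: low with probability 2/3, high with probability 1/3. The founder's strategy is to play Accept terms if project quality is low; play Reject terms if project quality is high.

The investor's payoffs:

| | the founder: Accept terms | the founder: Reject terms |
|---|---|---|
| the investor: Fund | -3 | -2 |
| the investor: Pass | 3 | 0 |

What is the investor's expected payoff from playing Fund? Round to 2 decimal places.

E[Fund] = 2/3·(-3) + 1/3·(-2) = (-2) + (-2/3) = -8/3

-2.67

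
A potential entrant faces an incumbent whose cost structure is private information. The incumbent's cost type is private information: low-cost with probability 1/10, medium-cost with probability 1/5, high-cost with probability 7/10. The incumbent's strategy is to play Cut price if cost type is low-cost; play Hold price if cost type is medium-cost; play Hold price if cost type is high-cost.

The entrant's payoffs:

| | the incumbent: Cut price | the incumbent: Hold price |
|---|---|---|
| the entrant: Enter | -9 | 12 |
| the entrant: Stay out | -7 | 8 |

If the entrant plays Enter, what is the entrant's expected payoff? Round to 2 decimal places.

9.90

Take the expectation over the incumbent's cost type, weighting each type's action by its prior probability.
E[Enter] = 1/10·(-9) + 1/5·12 + 7/10·12 = (-9/10) + 12/5 + 42/5 = 99/10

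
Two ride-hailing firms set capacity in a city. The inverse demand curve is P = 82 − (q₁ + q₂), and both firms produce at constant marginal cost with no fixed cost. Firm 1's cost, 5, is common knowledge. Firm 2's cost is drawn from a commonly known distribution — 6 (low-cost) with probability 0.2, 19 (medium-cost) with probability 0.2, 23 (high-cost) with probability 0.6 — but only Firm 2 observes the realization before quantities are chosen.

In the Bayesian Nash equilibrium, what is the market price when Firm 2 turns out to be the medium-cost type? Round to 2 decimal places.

Firm 2 with cost c maximizes (82 − (q₁+q₂) − c)·q₂, giving q₂(c) = (82 − c − q₁)/2.
E[c₂] = 0.2·6 + 0.2·19 + 0.6·23 = 18.8
Firm 1's FOC against E[q₂] yields q₁ = (82 − 2·5 + E[c₂])/3 = (82 − 10 + 18.8)/3 = 30.2667.
q₂(medium-cost) = 16.3667, so P = 82 − (30.2667 + 16.3667) = 35.3667.

35.37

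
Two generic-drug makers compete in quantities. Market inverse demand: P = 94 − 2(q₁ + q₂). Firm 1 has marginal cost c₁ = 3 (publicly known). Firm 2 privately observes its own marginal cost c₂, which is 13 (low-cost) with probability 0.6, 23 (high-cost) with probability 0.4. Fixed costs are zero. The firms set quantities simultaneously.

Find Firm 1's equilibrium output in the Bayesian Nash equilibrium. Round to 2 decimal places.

Type-c best response for Firm 2: q₂(c) = (94 − c)/4 − q₁/2.
Firm 1 maximizes expected profit; its first-order condition is 94 − 4q₁ − 2E[q₂] − 3 = 0.
Substituting E[q₂] and solving: E[c₂] = 17, so q₁ = (94 − 2·3 + 17)/6 = 17.5.

17.50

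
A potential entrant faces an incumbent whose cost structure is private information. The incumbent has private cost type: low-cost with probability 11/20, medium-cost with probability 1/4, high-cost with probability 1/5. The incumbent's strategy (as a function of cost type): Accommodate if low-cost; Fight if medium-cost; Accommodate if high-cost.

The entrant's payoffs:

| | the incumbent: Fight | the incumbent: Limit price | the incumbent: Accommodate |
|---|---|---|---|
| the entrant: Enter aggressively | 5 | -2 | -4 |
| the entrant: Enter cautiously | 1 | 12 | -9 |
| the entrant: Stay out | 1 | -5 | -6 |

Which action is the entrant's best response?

E[Enter aggressively] = 11/20·(-4) + 1/4·(5) + 1/5·(-4) = -7/4
E[Enter cautiously] = 11/20·(-9) + 1/4·(1) + 1/5·(-9) = -13/2
E[Stay out] = 11/20·(-6) + 1/4·(1) + 1/5·(-6) = -17/4
Best response: Enter aggressively (-7/4 is the largest).

Enter aggressively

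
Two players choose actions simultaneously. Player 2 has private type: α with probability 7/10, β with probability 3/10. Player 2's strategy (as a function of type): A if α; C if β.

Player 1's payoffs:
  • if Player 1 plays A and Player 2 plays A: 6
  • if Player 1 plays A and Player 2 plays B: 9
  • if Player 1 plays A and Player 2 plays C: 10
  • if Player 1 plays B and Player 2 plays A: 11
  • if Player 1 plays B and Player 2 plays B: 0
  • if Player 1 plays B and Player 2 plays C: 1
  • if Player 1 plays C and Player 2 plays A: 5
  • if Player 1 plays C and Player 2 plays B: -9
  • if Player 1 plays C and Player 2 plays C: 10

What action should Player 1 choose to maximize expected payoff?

E[A] = 7/10·(6) + 3/10·(10) = 36/5
E[B] = 7/10·(11) + 3/10·(1) = 8
E[C] = 7/10·(5) + 3/10·(10) = 13/2
Best response: B (8 is the largest).

B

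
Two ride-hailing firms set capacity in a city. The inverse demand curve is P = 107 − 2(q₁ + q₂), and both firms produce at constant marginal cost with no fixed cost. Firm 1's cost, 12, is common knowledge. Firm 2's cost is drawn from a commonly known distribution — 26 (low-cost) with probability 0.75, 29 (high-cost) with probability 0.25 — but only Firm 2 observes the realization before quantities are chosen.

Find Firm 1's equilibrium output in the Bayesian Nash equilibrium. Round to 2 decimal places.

18.29

Firm 2 with cost c maximizes (107 − 2(q₁+q₂) − c)·q₂, giving q₂(c) = (107 − c − 2q₁)/4.
E[c₂] = 0.75·26 + 0.25·29 = 26.75
Firm 1's FOC against E[q₂] yields q₁ = (107 − 2·12 + E[c₂])/6 = (107 − 24 + 26.75)/6 = 18.2917.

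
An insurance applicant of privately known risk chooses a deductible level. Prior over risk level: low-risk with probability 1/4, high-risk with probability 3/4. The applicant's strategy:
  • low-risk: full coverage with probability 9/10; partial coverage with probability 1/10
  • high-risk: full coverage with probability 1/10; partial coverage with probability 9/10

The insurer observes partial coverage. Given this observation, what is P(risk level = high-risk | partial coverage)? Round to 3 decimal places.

0.964

P(partial coverage) = (1/4)·(1/10) + (3/4)·(9/10) = 7/10
P(high-risk | partial coverage) = ((3/4)·(9/10)) / (7/10) = (27/40) / (7/10) = 27/28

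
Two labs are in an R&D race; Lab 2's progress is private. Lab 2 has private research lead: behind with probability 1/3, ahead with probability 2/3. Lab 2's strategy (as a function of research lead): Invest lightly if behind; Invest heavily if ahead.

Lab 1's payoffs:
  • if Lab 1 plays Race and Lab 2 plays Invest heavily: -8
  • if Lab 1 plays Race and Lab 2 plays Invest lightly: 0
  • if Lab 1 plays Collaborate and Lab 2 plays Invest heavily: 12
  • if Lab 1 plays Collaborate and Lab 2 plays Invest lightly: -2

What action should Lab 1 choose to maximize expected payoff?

Collaborate

Compute Lab 1's expected payoff for each action, taking the expectation over Lab 2's type.
E[Race] = 1/3·(0) + 2/3·(-8) = -16/3
E[Collaborate] = 1/3·(-2) + 2/3·(12) = 22/3
Best response: Collaborate (22/3 is the largest).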